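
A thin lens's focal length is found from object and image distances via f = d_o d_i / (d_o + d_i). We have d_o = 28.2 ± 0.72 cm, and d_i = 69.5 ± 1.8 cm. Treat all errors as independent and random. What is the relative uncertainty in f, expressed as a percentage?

1.96%

∂f/∂d_o = (d_i/(d_o+d_i))² = 0.506;  ∂f/∂d_i = (d_o/(d_o+d_i))² = 0.0833
δf = √((∂f/∂d_o · δd_o)² + (∂f/∂d_i · δd_i)²) = √(0.133 + 0.0225) = 0.394 cm
f = 20.1 cm, so δf/f = 0.394/20.1 = 0.0196.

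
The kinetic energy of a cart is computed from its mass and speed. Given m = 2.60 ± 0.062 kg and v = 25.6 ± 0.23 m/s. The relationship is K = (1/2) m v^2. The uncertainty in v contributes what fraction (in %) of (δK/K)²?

36.2%

(δK/K)² = (1·δm/m)² + (2·δv/v)²
  m term: (1×0.0238)² = 0.000569
  v term: (2×0.00898)² = 0.000323
Total = 0.000892. Share from v = 0.000323/0.000892 = 0.362.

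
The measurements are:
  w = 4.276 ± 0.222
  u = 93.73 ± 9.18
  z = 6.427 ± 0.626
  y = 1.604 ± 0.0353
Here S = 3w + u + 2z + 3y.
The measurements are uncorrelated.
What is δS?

9.29

Each term contributes (cᵢ δxᵢ)² to (δS)²:
  (3·δw)² = 0.444;  (δu)² = 84.3;  (2·δz)² = 1.57;  (3·δy)² = 0.0112
δS = √(86.3) = 9.29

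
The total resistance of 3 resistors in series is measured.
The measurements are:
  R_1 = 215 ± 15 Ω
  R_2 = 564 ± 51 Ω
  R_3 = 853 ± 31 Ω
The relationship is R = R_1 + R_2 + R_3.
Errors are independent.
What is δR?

R is a linear combination, so absolute uncertainties add in quadrature:
  (δR_1)² = 225;  (δR_2)² = 2600;  (δR_3)² = 961
δR = √(3790) = 61.5 Ω

61.5 Ω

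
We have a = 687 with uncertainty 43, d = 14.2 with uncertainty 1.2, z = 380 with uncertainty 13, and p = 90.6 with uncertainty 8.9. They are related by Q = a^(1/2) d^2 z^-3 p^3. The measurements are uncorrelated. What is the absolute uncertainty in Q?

Since Q is a product/quotient, work with relative uncertainties:
  (½·δa/a)² = (0.5×0.0626)² = 0.000979;  (2·δd/d)² = (2×0.0845)² = 0.0286;  (-3·δz/z)² = (-3×0.0342)² = 0.0105;  (3·δp/p)² = (3×0.0982)² = 0.0868
δQ/Q = √(0.127) = 0.356
Q = 71.6, so δQ = 0.356 × 71.6 = 25.5.

25.5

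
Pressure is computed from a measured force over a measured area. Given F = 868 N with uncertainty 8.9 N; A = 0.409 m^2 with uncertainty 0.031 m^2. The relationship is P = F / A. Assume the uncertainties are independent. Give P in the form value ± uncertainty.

2120 ± 162 Pa

Products/powers → add relative errors in quadrature, weighted by exponent:
  (1·δF/F)² = (1×0.0103)² = 0.000105;  (-1·δA/A)² = (-1×0.0758)² = 0.00574
δP/P = √(0.00585) = 0.0765
P = 2120 Pa, so δP = 0.0765 × 2120 = 162 Pa.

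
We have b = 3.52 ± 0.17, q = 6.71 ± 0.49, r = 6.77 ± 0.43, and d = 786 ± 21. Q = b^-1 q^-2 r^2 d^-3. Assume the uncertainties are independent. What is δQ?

Since Q is a product/quotient, work with relative uncertainties:
  (-1·δb/b)² = (-1×0.0483)² = 0.00233;  (-2·δq/q)² = (-2×0.0730)² = 0.0213;  (2·δr/r)² = (2×0.0635)² = 0.0161;  (-3·δd/d)² = (-3×0.0267)² = 0.00642
δQ/Q = √(0.0462) = 0.215
Q = 5.96e-10, so δQ = 0.215 × 5.96e-10 = 1.28e-10.

1.28e-10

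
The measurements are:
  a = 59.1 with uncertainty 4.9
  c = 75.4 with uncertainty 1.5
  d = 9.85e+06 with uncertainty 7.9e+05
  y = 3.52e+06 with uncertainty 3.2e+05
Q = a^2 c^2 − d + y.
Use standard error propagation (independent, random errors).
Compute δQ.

Let p = a^2·c^2 = 1.99e+07. δp/p = √((2·δa/a)² + (2·δc/c)²) = √(0.0275 + 0.00158) = 0.171, so δp = 3.39e+06.
Q = p − d + y: δQ = √(δp² + δd² + δy²) = √(1.15e+13 + 6.24e+11 + 1.02e+11) = 3.49e+06

3.49e+06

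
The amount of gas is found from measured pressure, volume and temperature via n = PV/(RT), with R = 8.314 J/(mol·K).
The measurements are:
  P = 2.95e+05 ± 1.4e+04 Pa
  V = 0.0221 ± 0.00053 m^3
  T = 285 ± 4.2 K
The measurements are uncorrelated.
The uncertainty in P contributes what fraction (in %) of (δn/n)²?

(δn/n)² = (1·δP/P)² + (1·δV/V)² + (-1·δT/T)²
  P term: (1×0.0475)² = 0.00225
  V term: (1×0.0240)² = 0.000575
  T term: (-1×0.0147)² = 0.000217
Total = 0.00304. Share from P = 0.00225/0.00304 = 0.740.

74.0%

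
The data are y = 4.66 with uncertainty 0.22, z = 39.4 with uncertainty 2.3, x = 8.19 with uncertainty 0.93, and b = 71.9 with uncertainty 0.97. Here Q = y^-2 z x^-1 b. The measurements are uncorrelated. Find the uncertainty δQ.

Products/powers → add relative errors in quadrature, weighted by exponent:
  (-2·δy/y)² = (-2×0.0472)² = 0.00892;  (1·δz/z)² = (1×0.0584)² = 0.00341;  (-1·δx/x)² = (-1×0.114)² = 0.0129;  (1·δb/b)² = (1×0.0135)² = 0.000182
δQ/Q = √(0.0254) = 0.159
Q = 15.9, so δQ = 0.159 × 15.9 = 2.54.

2.54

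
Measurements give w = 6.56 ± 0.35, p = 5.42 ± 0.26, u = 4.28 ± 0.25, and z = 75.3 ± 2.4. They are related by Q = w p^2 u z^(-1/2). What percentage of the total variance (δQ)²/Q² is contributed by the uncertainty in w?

(δQ/Q)² = (1·δw/w)² + (2·δp/p)² + (1·δu/u)² + (−½·δz/z)²
  w term: (1×0.0534)² = 0.00285
  p term: (2×0.0480)² = 0.00920
  u term: (1×0.0584)² = 0.00341
  z term: (-0.5×0.0319)² = 0.000254
Total = 0.0157. Share from w = 0.00285/0.0157 = 0.181.

18.1%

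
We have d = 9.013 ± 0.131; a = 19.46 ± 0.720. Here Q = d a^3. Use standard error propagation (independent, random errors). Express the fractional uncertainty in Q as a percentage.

11.2%

Relative error in a monomial: (δQ/Q)² = Σ (nᵢ · δxᵢ/xᵢ)².
  (1·δd/d)² = (1×0.0145)² = 0.000211;  (3·δa/a)² = (3×0.0370)² = 0.0123
δQ/Q = √(0.0125) = 0.112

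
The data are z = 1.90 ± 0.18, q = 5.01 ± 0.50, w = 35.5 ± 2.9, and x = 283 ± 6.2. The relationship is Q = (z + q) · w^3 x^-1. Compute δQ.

282

Let u = z + q = 6.91. δu = √(δz² + δq²) = √(0.0324 + 0.250) = 0.531, so δu/u = 0.0769.
Q is then a monomial in u, w, x:
δQ/Q = √((δu/u)² + (3·δw/w)² + (-1·δx/x)²) = √(0.00591 + 0.0601 + 0.000480) = 0.258
Q = 1090, so δQ = 0.258 × 1090 = 282.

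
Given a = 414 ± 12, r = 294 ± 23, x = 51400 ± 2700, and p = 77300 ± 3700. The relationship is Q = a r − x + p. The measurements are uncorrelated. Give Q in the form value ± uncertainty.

Let w = a·r = 1.22e+05. δw/w = √((1·δa/a)² + (1·δr/r)²) = √(0.000840 + 0.00612) = 0.0834, so δw = 10200.
Q = w − x + p: δQ = √(δw² + δx² + δp²) = √(1.03e+08 + 7.29e+06 + 1.37e+07) = 11100
Q = 1.48e+05.

(1.48 ± 0.111) × 10^5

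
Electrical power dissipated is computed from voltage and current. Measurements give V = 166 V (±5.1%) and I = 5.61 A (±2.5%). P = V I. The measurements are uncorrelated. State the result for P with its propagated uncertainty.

931 ± 52.9 W

Relative error in a monomial: (δP/P)² = Σ (nᵢ · δxᵢ/xᵢ)².
  (1·δV/V)² = (1×0.0510)² = 0.00260;  (1·δI/I)² = (1×0.0250)² = 0.000625
δP/P = √(0.00323) = 0.0568
P = 931 W, so δP = 0.0568 × 931 = 52.9 W.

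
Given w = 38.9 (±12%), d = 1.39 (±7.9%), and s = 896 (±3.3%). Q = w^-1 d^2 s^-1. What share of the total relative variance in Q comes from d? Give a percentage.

(δQ/Q)² = (-1·δw/w)² + (2·δd/d)² + (-1·δs/s)²
  w term: (-1×0.120)² = 0.0144
  d term: (2×0.0790)² = 0.0250
  s term: (-1×0.0330)² = 0.00109
Total = 0.0405. Share from d = 0.0250/0.0405 = 0.617.

61.7%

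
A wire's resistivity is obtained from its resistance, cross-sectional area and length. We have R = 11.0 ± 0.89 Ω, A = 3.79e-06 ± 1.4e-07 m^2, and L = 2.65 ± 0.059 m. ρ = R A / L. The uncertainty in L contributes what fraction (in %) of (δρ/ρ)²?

5.90%

(δρ/ρ)² = (1·δR/R)² + (1·δA/A)² + (-1·δL/L)²
  R term: (1×0.0809)² = 0.00655
  A term: (1×0.0369)² = 0.00136
  L term: (-1×0.0223)² = 0.000496
Total = 0.00841. Share from L = 0.000496/0.00841 = 0.0590.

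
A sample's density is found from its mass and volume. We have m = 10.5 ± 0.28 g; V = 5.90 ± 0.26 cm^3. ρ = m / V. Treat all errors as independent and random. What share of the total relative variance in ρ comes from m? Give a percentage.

(δρ/ρ)² = (1·δm/m)² + (-1·δV/V)²
  m term: (1×0.0267)² = 0.000711
  V term: (-1×0.0441)² = 0.00194
Total = 0.00265. Share from m = 0.000711/0.00265 = 0.268.

26.8%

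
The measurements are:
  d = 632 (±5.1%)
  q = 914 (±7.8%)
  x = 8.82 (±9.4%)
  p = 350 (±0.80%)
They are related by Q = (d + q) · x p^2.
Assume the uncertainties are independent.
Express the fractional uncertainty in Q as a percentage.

10.8%

Let u = d + q = 1550. δu = √(δd² + δq²) = √(1040 + 5080) = 78.2, so δu/u = 0.0506.
Q is then a monomial in u, x, p:
δQ/Q = √((δu/u)² + (1·δx/x)² + (2·δp/p)²) = √(0.00256 + 0.00884 + 0.000256) = 0.108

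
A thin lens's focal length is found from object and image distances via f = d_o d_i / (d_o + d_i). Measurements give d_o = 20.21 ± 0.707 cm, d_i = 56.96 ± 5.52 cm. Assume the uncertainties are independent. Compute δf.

∂f/∂d_o = (d_i/(d_o+d_i))² = 0.545;  ∂f/∂d_i = (d_o/(d_o+d_i))² = 0.0686
δf = √((∂f/∂d_o · δd_o)² + (∂f/∂d_i · δd_i)²) = √(0.148 + 0.143) = 0.540 cm

0.540 cm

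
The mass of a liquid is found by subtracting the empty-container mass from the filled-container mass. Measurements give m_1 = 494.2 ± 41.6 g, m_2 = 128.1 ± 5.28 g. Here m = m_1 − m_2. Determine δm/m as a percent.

For a sum/difference, combine absolute errors in quadrature:
  (δm_1)² = 1730;  (δm_2)² = 27.9
δm = √(1760) = 41.9 g
m = 366.1 g, so δm/m = 41.9/366.1 = 0.115.

11.5%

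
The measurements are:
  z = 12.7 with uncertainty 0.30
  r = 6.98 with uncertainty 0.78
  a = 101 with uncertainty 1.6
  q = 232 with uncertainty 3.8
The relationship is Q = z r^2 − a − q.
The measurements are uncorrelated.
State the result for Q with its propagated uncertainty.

286 ± 139

Let p = z·r^2 = 619. δp/p = √((1·δz/z)² + (2·δr/r)²) = √(0.000558 + 0.0500) = 0.225, so δp = 139.
Q = p − a − q: δQ = √(δp² + δa² + δq²) = √(19300 + 2.56 + 14.4) = 139
Q = 286.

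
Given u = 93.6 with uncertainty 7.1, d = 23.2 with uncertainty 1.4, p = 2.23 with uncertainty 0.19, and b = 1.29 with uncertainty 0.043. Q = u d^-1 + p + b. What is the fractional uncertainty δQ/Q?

Let w = u·d^-1 = 4.03. δw/w = √((1·δu/u)² + (-1·δd/d)²) = √(0.00575 + 0.00364) = 0.0969, so δw = 0.391.
Q = w + p + b: δQ = √(δw² + δp² + δb²) = √(0.153 + 0.0361 + 0.00185) = 0.437
Q = 7.55, so δQ/Q = 0.437/7.55 = 0.0578.

0.0578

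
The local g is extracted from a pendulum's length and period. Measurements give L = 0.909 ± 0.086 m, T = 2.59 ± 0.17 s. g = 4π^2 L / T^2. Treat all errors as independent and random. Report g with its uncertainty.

5.35 ± 0.866 m/s^2

For a monomial g ∝ L, T^-2, fractional errors add in quadrature:
  (1·δL/L)² = (1×0.0946)² = 0.00895;  (-2·δT/T)² = (-2×0.0656)² = 0.0172
δg/g = √(0.0262) = 0.162
g = 5.35 m/s^2, so δg = 0.162 × 5.35 = 0.866 m/s^2.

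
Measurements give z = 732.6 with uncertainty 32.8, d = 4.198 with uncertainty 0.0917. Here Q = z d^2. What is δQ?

808

Products/powers → add relative errors in quadrature, weighted by exponent:
  (1·δz/z)² = (1×0.0448)² = 0.00200;  (2·δd/d)² = (2×0.0218)² = 0.00191
δQ/Q = √(0.00391) = 0.0626
Q = 12910, so δQ = 0.0626 × 12910 = 808.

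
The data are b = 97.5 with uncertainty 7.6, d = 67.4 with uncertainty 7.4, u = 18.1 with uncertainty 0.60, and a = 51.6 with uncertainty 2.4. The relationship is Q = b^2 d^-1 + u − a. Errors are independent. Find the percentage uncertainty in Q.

25.1%

Let p = b^2·d^-1 = 141. δp/p = √((2·δb/b)² + (-1·δd/d)²) = √(0.0243 + 0.0121) = 0.191, so δp = 26.9.
Q = p + u − a: δQ = √(δp² + δu² + δa²) = √(723 + 0.360 + 5.76) = 27.0
Q = 108, so δQ/Q = 27.0/108 = 0.251.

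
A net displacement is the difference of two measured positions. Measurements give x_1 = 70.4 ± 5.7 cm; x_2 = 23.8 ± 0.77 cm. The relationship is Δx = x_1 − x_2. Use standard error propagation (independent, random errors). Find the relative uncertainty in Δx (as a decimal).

Absolute uncertainties add in quadrature for a linear combination:
  (δx_1)² = 32.5;  (δx_2)² = 0.593
δΔx = √(33.1) = 5.75 cm
Δx = 46.6 cm, so δΔx/Δx = 5.75/46.6 = 0.123.

0.123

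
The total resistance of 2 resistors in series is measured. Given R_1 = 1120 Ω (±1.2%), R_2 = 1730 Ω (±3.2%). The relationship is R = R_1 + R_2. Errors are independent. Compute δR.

Absolute uncertainties add in quadrature for a linear combination:
  (δR_1)² = 181;  (δR_2)² = 3060
δR = √(3250) = 57.0 Ω

57.0 Ω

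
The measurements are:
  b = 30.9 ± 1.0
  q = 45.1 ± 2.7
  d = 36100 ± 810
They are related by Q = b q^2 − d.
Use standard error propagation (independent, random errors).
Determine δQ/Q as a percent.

Let p = b·q^2 = 62900. δp/p = √((1·δb/b)² + (2·δq/q)²) = √(0.00105 + 0.0143) = 0.124, so δp = 7800.
Q = p − d: δQ = √(δp² + δd²) = √(6.08e+07 + 6.56e+05) = 7840
Q = 26800, so δQ/Q = 7840/26800 = 0.293.

29.3%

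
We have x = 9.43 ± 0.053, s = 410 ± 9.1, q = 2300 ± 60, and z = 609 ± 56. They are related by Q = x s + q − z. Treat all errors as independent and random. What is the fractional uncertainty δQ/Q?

0.0217

Let p = x·s = 3870. δp/p = √((1·δx/x)² + (1·δs/s)²) = √(3.16e-05 + 0.000493) = 0.0229, so δp = 88.5.
Q = p + q − z: δQ = √(δp² + δq² + δz²) = √(7840 + 3600 + 3140) = 121
Q = 5560, so δQ/Q = 121/5560 = 0.0217.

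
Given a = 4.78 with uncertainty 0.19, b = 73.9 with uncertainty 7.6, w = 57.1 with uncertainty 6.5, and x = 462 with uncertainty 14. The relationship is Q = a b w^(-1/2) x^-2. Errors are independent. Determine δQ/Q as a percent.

13.8%

Relative error in a monomial: (δQ/Q)² = Σ (nᵢ · δxᵢ/xᵢ)².
  (1·δa/a)² = (1×0.0397)² = 0.00158;  (1·δb/b)² = (1×0.103)² = 0.0106;  (−½·δw/w)² = (-0.5×0.114)² = 0.00324;  (-2·δx/x)² = (-2×0.0303)² = 0.00367
δQ/Q = √(0.0191) = 0.138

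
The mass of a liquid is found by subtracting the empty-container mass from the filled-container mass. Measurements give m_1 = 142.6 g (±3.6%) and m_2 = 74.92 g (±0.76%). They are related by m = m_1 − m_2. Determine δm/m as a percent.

7.63%

m is a linear combination, so absolute uncertainties add in quadrature:
  (δm_1)² = 26.4;  (δm_2)² = 0.324
δm = √(26.7) = 5.17 g
m = 67.68 g, so δm/m = 5.17/67.68 = 0.0763.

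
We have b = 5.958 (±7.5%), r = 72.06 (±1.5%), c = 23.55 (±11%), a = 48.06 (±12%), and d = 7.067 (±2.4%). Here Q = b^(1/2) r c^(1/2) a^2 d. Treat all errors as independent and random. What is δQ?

3.49e+06

Each factor contributes (exponent × relative error)² to (δQ/Q)²:
  (½·δb/b)² = (0.5×0.0750)² = 0.00141;  (1·δr/r)² = (1×0.0150)² = 0.000225;  (½·δc/c)² = (0.5×0.110)² = 0.00302;  (2·δa/a)² = (2×0.120)² = 0.0576;  (1·δd/d)² = (1×0.0240)² = 0.000576
δQ/Q = √(0.0628) = 0.251
Q = 1.393e+07, so δQ = 0.251 × 1.393e+07 = 3.49e+06.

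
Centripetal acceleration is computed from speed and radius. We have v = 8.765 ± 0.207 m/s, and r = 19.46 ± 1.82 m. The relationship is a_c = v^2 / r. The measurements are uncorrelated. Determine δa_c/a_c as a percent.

For a monomial a_c ∝ v^2, r^-1, fractional errors add in quadrature:
  (2·δv/v)² = (2×0.0236)² = 0.00223;  (-1·δr/r)² = (-1×0.0935)² = 0.00875
δa_c/a_c = √(0.0110) = 0.105

10.5%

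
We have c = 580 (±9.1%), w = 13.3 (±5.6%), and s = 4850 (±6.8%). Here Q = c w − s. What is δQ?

888

Let p = c·w = 7710. δp/p = √((1·δc/c)² + (1·δw/w)²) = √(0.00828 + 0.00314) = 0.107, so δp = 824.
Q = p − s: δQ = √(δp² + δs²) = √(6.79e+05 + 1.09e+05) = 888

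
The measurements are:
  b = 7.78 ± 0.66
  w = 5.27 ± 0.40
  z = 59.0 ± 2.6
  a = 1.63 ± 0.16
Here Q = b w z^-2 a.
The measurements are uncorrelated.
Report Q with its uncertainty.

0.0192 ± 0.00335

Since Q is a product/quotient, work with relative uncertainties:
  (1·δb/b)² = (1×0.0848)² = 0.00720;  (1·δw/w)² = (1×0.0759)² = 0.00576;  (-2·δz/z)² = (-2×0.0441)² = 0.00777;  (1·δa/a)² = (1×0.0982)² = 0.00964
δQ/Q = √(0.0304) = 0.174
Q = 0.0192, so δQ = 0.174 × 0.0192 = 0.00335.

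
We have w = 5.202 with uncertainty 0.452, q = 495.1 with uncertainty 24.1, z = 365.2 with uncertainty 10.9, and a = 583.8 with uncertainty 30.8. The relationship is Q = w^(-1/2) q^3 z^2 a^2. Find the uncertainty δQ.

4.71e+17

Q is a product of powers, so relative uncertainties combine in quadrature:
  (−½·δw/w)² = (-0.5×0.0869)² = 0.00189;  (3·δq/q)² = (3×0.0487)² = 0.0213;  (2·δz/z)² = (2×0.0298)² = 0.00356;  (2·δa/a)² = (2×0.0528)² = 0.0111
δQ/Q = √(0.0379) = 0.195
Q = 2.419e+18, so δQ = 0.195 × 2.419e+18 = 4.71e+17.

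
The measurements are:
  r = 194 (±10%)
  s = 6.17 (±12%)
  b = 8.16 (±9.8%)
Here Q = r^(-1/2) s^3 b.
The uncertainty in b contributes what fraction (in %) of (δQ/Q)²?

6.78%

(δQ/Q)² = (−½·δr/r)² + (3·δs/s)² + (1·δb/b)²
  r term: (-0.5×0.100)² = 0.00250
  s term: (3×0.120)² = 0.130
  b term: (1×0.0980)² = 0.00960
Total = 0.142. Share from b = 0.00960/0.142 = 0.0678.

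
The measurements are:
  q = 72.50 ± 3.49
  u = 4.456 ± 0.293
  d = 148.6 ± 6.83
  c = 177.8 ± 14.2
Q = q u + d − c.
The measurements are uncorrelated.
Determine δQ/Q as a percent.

Let p = q·u = 323.1. δp/p = √((1·δq/q)² + (1·δu/u)²) = √(0.00232 + 0.00432) = 0.0815, so δp = 26.3.
Q = p + d − c: δQ = √(δp² + δd² + δc²) = √(693 + 46.6 + 202) = 30.7
Q = 293.9, so δQ/Q = 30.7/293.9 = 0.104.

10.4%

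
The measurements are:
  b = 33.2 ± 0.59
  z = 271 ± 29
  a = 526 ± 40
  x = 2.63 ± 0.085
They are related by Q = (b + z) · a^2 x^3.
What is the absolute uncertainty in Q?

Let u = b + z = 304. δu = √(δb² + δz²) = √(0.348 + 841) = 29.0, so δu/u = 0.0954.
Q is then a monomial in u, a, x:
δQ/Q = √((δu/u)² + (2·δa/a)² + (3·δx/x)²) = √(0.00909 + 0.0231 + 0.00940) = 0.204
Q = 1.53e+09, so δQ = 0.204 × 1.53e+09 = 3.12e+08.

3.12e+08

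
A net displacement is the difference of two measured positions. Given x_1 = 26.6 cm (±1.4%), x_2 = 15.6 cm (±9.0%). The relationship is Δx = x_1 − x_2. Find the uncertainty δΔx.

Absolute uncertainties add in quadrature for a linear combination:
  (δx_1)² = 0.139;  (δx_2)² = 1.97
δΔx = √(2.11) = 1.45 cm

1.45 cm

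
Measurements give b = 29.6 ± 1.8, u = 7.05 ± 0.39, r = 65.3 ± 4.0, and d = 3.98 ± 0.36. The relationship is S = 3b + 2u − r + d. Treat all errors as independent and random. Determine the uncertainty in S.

For a sum/difference, combine absolute errors in quadrature:
  (3·δb)² = 29.2;  (2·δu)² = 0.608;  (δr)² = 16.0;  (δd)² = 0.130
δS = √(45.9) = 6.77

6.77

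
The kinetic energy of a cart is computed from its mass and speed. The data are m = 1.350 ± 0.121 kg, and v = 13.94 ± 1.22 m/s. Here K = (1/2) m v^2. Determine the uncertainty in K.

Since K is a product/quotient, work with relative uncertainties:
  (1·δm/m)² = (1×0.0896)² = 0.00803;  (2·δv/v)² = (2×0.0875)² = 0.0306
δK/K = √(0.0387) = 0.197
K = 131.2 J, so δK = 0.197 × 131.2 = 25.8 J.

25.8 J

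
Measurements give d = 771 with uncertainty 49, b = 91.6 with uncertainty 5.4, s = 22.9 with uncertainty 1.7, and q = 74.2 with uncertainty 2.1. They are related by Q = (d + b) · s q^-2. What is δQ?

0.393

Let u = d + b = 863. δu = √(δd² + δb²) = √(2400 + 29.2) = 49.3, so δu/u = 0.0571.
Q is then a monomial in u, s, q:
δQ/Q = √((δu/u)² + (1·δs/s)² + (-2·δq/q)²) = √(0.00327 + 0.00551 + 0.00320) = 0.109
Q = 3.59, so δQ = 0.109 × 3.59 = 0.393.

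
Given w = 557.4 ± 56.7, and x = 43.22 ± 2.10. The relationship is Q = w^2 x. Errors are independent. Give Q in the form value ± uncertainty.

(1.343 ± 0.281) × 10^7

Q is a product of powers, so relative uncertainties combine in quadrature:
  (2·δw/w)² = (2×0.102)² = 0.0414;  (1·δx/x)² = (1×0.0486)² = 0.00236
δQ/Q = √(0.0438) = 0.209
Q = 1.343e+07, so δQ = 0.209 × 1.343e+07 = 2.81e+06.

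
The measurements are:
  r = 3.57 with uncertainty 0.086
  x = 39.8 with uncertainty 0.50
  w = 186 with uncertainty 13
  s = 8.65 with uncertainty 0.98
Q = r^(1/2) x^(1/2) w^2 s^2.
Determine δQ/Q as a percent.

26.7%

Each factor contributes (exponent × relative error)² to (δQ/Q)²:
  (½·δr/r)² = (0.5×0.0241)² = 0.000145;  (½·δx/x)² = (0.5×0.0126)² = 3.95e-05;  (2·δw/w)² = (2×0.0699)² = 0.0195;  (2·δs/s)² = (2×0.113)² = 0.0513
δQ/Q = √(0.0711) = 0.267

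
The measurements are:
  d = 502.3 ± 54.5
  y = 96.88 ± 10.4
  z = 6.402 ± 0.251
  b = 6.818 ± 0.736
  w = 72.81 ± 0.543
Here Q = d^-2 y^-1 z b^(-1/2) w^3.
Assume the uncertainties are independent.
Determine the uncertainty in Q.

Since Q is a product/quotient, work with relative uncertainties:
  (-2·δd/d)² = (-2×0.109)² = 0.0471;  (-1·δy/y)² = (-1×0.107)² = 0.0115;  (1·δz/z)² = (1×0.0392)² = 0.00154;  (−½·δb/b)² = (-0.5×0.108)² = 0.00291;  (3·δw/w)² = (3×0.00746)² = 0.000501
δQ/Q = √(0.0636) = 0.252
Q = 0.03872, so δQ = 0.252 × 0.03872 = 0.00976.

0.00976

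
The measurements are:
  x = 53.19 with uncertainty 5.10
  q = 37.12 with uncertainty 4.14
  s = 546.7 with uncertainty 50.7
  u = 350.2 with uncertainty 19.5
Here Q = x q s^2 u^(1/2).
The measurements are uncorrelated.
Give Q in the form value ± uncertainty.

Each factor contributes (exponent × relative error)² to (δQ/Q)²:
  (1·δx/x)² = (1×0.0959)² = 0.00919;  (1·δq/q)² = (1×0.112)² = 0.0124;  (2·δs/s)² = (2×0.0927)² = 0.0344;  (½·δu/u)² = (0.5×0.0557)² = 0.000775
δQ/Q = √(0.0568) = 0.238
Q = 1.104e+10, so δQ = 0.238 × 1.104e+10 = 2.63e+09.

(1.104 ± 0.263) × 10^10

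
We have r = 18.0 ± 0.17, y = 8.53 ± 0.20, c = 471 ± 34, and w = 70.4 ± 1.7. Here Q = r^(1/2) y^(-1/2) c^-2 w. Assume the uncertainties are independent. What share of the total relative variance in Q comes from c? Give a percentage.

(δQ/Q)² = (½·δr/r)² + (−½·δy/y)² + (-2·δc/c)² + (1·δw/w)²
  r term: (0.5×0.00944)² = 2.23e-05
  y term: (-0.5×0.0234)² = 0.000137
  c term: (-2×0.0722)² = 0.0208
  w term: (1×0.0241)² = 0.000583
Total = 0.0216. Share from c = 0.0208/0.0216 = 0.966.

96.6%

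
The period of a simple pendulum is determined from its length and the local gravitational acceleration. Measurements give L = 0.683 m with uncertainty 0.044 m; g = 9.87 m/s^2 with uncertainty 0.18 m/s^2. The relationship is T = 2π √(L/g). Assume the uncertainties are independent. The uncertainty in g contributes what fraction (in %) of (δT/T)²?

(δT/T)² = (½·δL/L)² + (−½·δg/g)²
  L term: (0.5×0.0644)² = 0.00104
  g term: (-0.5×0.0182)² = 8.31e-05
Total = 0.00112. Share from g = 8.31e-05/0.00112 = 0.0742.

7.42%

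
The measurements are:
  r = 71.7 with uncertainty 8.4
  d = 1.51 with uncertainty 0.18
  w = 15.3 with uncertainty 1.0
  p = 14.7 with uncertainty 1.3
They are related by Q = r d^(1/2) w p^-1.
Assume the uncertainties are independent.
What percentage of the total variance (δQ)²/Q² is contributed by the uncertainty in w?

14.5%

(δQ/Q)² = (1·δr/r)² + (½·δd/d)² + (1·δw/w)² + (-1·δp/p)²
  r term: (1×0.117)² = 0.0137
  d term: (0.5×0.119)² = 0.00355
  w term: (1×0.0654)² = 0.00427
  p term: (-1×0.0884)² = 0.00782
Total = 0.0294. Share from w = 0.00427/0.0294 = 0.145.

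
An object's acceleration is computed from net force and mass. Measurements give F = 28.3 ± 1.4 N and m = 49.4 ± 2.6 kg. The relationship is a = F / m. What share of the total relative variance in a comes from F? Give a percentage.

(δa/a)² = (1·δF/F)² + (-1·δm/m)²
  F term: (1×0.0495)² = 0.00245
  m term: (-1×0.0526)² = 0.00277
Total = 0.00522. Share from F = 0.00245/0.00522 = 0.469.

46.9%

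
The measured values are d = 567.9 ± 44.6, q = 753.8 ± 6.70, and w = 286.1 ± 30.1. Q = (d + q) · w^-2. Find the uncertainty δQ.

Let u = d + q = 1322. δu = √(δd² + δq²) = √(1990 + 44.9) = 45.1, so δu/u = 0.0341.
Q is then a monomial in u, w:
δQ/Q = √((δu/u)² + (-2·δw/w)²) = √(0.00116 + 0.0443) = 0.213
Q = 0.01615, so δQ = 0.213 × 0.01615 = 0.00344.

0.00344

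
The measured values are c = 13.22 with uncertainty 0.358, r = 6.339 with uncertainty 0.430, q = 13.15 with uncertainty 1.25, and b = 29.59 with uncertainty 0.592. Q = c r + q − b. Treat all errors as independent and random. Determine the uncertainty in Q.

6.28

Let p = c·r = 83.80. δp/p = √((1·δc/c)² + (1·δr/r)²) = √(0.000733 + 0.00460) = 0.0730, so δp = 6.12.
Q = p + q − b: δQ = √(δp² + δq² + δb²) = √(37.5 + 1.56 + 0.350) = 6.28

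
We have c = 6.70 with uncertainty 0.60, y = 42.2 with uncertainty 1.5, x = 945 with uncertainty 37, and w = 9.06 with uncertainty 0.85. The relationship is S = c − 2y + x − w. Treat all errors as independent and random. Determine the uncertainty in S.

Each term contributes (cᵢ δxᵢ)² to (δS)²:
  (δc)² = 0.360;  (2·δy)² = 9.00;  (δx)² = 1370;  (δw)² = 0.722
δS = √(1380) = 37.1

37.1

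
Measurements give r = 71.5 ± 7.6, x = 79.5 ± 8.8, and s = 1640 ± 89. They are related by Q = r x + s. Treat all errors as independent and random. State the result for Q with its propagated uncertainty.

7320 ± 877

Let p = r·x = 5680. δp/p = √((1·δr/r)² + (1·δx/x)²) = √(0.0113 + 0.0123) = 0.153, so δp = 872.
Q = p + s: δQ = √(δp² + δs²) = √(7.61e+05 + 7920) = 877
Q = 7320.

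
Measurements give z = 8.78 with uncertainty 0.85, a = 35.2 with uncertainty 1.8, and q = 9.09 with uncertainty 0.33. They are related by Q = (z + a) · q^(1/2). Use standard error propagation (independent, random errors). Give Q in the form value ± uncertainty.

Let u = z + a = 44.0. δu = √(δz² + δa²) = √(0.722 + 3.24) = 1.99, so δu/u = 0.0453.
Q is then a monomial in u, q:
δQ/Q = √((δu/u)² + (½·δq/q)²) = √(0.00205 + 0.000329) = 0.0488
Q = 133, so δQ = 0.0488 × 133 = 6.47.

133 ± 6.47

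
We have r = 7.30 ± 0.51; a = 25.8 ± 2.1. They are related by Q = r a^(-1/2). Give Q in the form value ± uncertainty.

1.44 ± 0.116

For a monomial Q ∝ r, a^(-1/2), fractional errors add in quadrature:
  (1·δr/r)² = (1×0.0699)² = 0.00488;  (−½·δa/a)² = (-0.5×0.0814)² = 0.00166
δQ/Q = √(0.00654) = 0.0809
Q = 1.44, so δQ = 0.0809 × 1.44 = 0.116.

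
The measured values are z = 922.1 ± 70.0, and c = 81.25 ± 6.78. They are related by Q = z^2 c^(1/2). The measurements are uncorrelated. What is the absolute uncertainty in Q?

For a monomial Q ∝ z^2, c^(1/2), fractional errors add in quadrature:
  (2·δz/z)² = (2×0.0759)² = 0.0231;  (½·δc/c)² = (0.5×0.0834)² = 0.00174
δQ/Q = √(0.0248) = 0.157
Q = 7.664e+06, so δQ = 0.157 × 7.664e+06 = 1.21e+06.

1.21e+06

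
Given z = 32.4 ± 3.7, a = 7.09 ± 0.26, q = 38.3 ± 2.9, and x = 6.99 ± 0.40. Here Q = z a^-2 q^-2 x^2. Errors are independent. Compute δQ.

For a monomial Q ∝ z, a^-2, q^-2, x^2, fractional errors add in quadrature:
  (1·δz/z)² = (1×0.114)² = 0.0130;  (-2·δa/a)² = (-2×0.0367)² = 0.00538;  (-2·δq/q)² = (-2×0.0757)² = 0.0229;  (2·δx/x)² = (2×0.0572)² = 0.0131
δQ/Q = √(0.0545) = 0.233
Q = 0.0215, so δQ = 0.233 × 0.0215 = 0.00501.

0.00501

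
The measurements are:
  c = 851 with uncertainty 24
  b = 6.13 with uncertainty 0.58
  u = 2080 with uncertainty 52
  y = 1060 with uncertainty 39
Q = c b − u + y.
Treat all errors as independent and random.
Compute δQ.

519

Let p = c·b = 5220. δp/p = √((1·δc/c)² + (1·δb/b)²) = √(0.000795 + 0.00895) = 0.0987, so δp = 515.
Q = p − u + y: δQ = √(δp² + δu² + δy²) = √(2.65e+05 + 2700 + 1520) = 519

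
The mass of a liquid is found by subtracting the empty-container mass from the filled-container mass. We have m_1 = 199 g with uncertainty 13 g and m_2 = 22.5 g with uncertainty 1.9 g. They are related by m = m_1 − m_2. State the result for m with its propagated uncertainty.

Absolute uncertainties add in quadrature for a linear combination:
  (δm_1)² = 169;  (δm_2)² = 3.61
δm = √(173) = 13.1 g
m = 176 g.

176 ± 13.1 g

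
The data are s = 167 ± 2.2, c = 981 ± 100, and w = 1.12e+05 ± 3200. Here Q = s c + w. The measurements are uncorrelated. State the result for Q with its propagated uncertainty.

Let p = s·c = 1.64e+05. δp/p = √((1·δs/s)² + (1·δc/c)²) = √(0.000174 + 0.0104) = 0.103, so δp = 16800.
Q = p + w: δQ = √(δp² + δw²) = √(2.84e+08 + 1.02e+07) = 17100
Q = 2.76e+05.

(2.76 ± 0.171) × 10^5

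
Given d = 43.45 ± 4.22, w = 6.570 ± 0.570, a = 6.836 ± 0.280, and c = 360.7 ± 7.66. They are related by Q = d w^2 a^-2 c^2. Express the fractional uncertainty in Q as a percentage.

21.9%

Q is a product of powers, so relative uncertainties combine in quadrature:
  (1·δd/d)² = (1×0.0971)² = 0.00943;  (2·δw/w)² = (2×0.0868)² = 0.0301;  (-2·δa/a)² = (-2×0.0410)² = 0.00671;  (2·δc/c)² = (2×0.0212)² = 0.00180
δQ/Q = √(0.0481) = 0.219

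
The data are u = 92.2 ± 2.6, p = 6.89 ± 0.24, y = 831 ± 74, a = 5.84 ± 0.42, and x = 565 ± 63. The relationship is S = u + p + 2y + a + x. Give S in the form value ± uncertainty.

2330 ± 161

S is a linear combination, so absolute uncertainties add in quadrature:
  (δu)² = 6.76;  (δp)² = 0.0576;  (2·δy)² = 21900;  (δa)² = 0.176;  (δx)² = 3970
δS = √(25900) = 161
S = 2330.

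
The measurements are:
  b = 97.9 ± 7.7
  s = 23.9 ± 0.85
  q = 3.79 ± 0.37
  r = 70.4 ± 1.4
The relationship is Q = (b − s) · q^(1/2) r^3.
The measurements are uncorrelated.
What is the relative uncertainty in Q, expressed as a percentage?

13.0%

Let u = b − s = 74.0. δu = √(δb² + δs²) = √(59.3 + 0.722) = 7.75, so δu/u = 0.105.
Q is then a monomial in u, q, r:
δQ/Q = √((δu/u)² + (½·δq/q)² + (3·δr/r)²) = √(0.0110 + 0.00238 + 0.00356) = 0.130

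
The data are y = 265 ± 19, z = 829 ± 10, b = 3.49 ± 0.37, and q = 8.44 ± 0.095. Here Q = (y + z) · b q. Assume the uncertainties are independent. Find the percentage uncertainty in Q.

Let u = y + z = 1090. δu = √(δy² + δz²) = √(361 + 100) = 21.5, so δu/u = 0.0196.
Q is then a monomial in u, b, q:
δQ/Q = √((δu/u)² + (1·δb/b)² + (1·δq/q)²) = √(0.000385 + 0.0112 + 0.000127) = 0.108

10.8%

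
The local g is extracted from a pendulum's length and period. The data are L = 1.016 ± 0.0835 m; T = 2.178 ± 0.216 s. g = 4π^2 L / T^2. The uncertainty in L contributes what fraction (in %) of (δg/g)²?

14.7%

(δg/g)² = (1·δL/L)² + (-2·δT/T)²
  L term: (1×0.0822)² = 0.00675
  T term: (-2×0.0992)² = 0.0393
Total = 0.0461. Share from L = 0.00675/0.0461 = 0.147.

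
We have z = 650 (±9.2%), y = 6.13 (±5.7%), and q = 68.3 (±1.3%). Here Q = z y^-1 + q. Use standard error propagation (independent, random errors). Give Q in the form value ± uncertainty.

Let p = z·y^-1 = 106. δp/p = √((1·δz/z)² + (-1·δy/y)²) = √(0.00846 + 0.00325) = 0.108, so δp = 11.5.
Q = p + q: δQ = √(δp² + δq²) = √(132 + 0.788) = 11.5
Q = 174.

174 ± 11.5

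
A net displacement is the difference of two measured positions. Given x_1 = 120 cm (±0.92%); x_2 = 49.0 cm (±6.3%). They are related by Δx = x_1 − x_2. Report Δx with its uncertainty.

71.0 ± 3.28 cm

Δx is a linear combination, so absolute uncertainties add in quadrature:
  (δx_1)² = 1.22;  (δx_2)² = 9.53
δΔx = √(10.7) = 3.28 cm
Δx = 71.0 cm.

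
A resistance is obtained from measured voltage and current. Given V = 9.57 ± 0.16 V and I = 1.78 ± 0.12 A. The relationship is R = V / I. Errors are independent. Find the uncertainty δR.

0.373 Ω

For a monomial R ∝ V, I^-1, fractional errors add in quadrature:
  (1·δV/V)² = (1×0.0167)² = 0.000280;  (-1·δI/I)² = (-1×0.0674)² = 0.00454
δR/R = √(0.00482) = 0.0695
R = 5.38 Ω, so δR = 0.0695 × 5.38 = 0.373 Ω.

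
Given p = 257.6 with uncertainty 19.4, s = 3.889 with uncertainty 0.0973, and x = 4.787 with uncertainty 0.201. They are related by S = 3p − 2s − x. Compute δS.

58.2

Sums and differences: (δS)² = Σ (cᵢ δxᵢ)².
  (3·δp)² = 3390;  (2·δs)² = 0.0379;  (δx)² = 0.0404
δS = √(3390) = 58.2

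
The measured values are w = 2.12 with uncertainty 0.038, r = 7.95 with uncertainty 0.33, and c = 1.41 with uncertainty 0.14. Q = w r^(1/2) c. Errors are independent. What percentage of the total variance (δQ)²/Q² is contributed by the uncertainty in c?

(δQ/Q)² = (1·δw/w)² + (½·δr/r)² + (1·δc/c)²
  w term: (1×0.0179)² = 0.000321
  r term: (0.5×0.0415)² = 0.000431
  c term: (1×0.0993)² = 0.00986
Total = 0.0106. Share from c = 0.00986/0.0106 = 0.929.

92.9%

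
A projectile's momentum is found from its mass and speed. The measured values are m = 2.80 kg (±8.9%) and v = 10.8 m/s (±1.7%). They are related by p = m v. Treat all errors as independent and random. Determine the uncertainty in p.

2.74 kg·m/s

p is a product of powers, so relative uncertainties combine in quadrature:
  (1·δm/m)² = (1×0.0890)² = 0.00792;  (1·δv/v)² = (1×0.0170)² = 0.000289
δp/p = √(0.00821) = 0.0906
p = 30.2 kg·m/s, so δp = 0.0906 × 30.2 = 2.74 kg·m/s.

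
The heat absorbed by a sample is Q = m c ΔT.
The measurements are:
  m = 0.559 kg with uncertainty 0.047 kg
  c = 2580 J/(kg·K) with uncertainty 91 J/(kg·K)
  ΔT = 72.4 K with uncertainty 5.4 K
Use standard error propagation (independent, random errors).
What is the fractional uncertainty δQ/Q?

For a monomial Q ∝ m, c, ΔT, fractional errors add in quadrature:
  (1·δm/m)² = (1×0.0841)² = 0.00707;  (1·δc/c)² = (1×0.0353)² = 0.00124;  (1·δΔT/ΔT)² = (1×0.0746)² = 0.00556
δQ/Q = √(0.0139) = 0.118

0.118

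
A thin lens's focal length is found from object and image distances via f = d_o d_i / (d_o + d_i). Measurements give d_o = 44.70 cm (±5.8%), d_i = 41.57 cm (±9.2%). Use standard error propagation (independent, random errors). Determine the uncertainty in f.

∂f/∂d_o = (d_i/(d_o+d_i))² = 0.232;  ∂f/∂d_i = (d_o/(d_o+d_i))² = 0.268
δf = √((∂f/∂d_o · δd_o)² + (∂f/∂d_i · δd_i)²) = √(0.362 + 1.05) = 1.19 cm

1.19 cm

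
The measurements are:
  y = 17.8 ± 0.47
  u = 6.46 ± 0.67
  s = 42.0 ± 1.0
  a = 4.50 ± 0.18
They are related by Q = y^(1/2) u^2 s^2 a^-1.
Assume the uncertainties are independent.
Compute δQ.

Q is a product of powers, so relative uncertainties combine in quadrature:
  (½·δy/y)² = (0.5×0.0264)² = 0.000174;  (2·δu/u)² = (2×0.104)² = 0.0430;  (2·δs/s)² = (2×0.0238)² = 0.00227;  (-1·δa/a)² = (-1×0.0400)² = 0.00160
δQ/Q = √(0.0471) = 0.217
Q = 69000, so δQ = 0.217 × 69000 = 15000.

15000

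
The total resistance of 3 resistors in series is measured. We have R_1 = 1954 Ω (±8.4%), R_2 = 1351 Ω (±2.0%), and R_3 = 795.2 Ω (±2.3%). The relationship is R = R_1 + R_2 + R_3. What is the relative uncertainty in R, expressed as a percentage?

4.08%

R is a linear combination, so absolute uncertainties add in quadrature:
  (δR_1)² = 26900;  (δR_2)² = 730;  (δR_3)² = 335
δR = √(28000) = 167 Ω
R = 4100 Ω, so δR/R = 167/4100 = 0.0408.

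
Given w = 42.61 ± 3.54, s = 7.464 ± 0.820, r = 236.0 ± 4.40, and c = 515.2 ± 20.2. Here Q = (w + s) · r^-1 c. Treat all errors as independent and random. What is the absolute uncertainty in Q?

Let u = w + s = 50.07. δu = √(δw² + δs²) = √(12.5 + 0.672) = 3.63, so δu/u = 0.0726.
Q is then a monomial in u, r, c:
δQ/Q = √((δu/u)² + (-1·δr/r)² + (1·δc/c)²) = √(0.00527 + 0.000348 + 0.00154) = 0.0846
Q = 109.3, so δQ = 0.0846 × 109.3 = 9.24.

9.24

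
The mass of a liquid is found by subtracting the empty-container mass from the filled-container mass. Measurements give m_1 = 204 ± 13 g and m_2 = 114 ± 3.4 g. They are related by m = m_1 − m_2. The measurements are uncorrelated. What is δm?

Absolute uncertainties add in quadrature for a linear combination:
  (δm_1)² = 169;  (δm_2)² = 11.6
δm = √(181) = 13.4 g

13.4 g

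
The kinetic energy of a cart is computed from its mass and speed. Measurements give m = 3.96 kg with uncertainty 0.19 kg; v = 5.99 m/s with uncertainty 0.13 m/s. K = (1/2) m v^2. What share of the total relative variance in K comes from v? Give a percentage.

45.0%

(δK/K)² = (1·δm/m)² + (2·δv/v)²
  m term: (1×0.0480)² = 0.00230
  v term: (2×0.0217)² = 0.00188
Total = 0.00419. Share from v = 0.00188/0.00419 = 0.450.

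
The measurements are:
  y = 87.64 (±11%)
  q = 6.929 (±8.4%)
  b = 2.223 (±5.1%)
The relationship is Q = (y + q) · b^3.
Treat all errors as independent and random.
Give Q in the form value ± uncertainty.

1039 ± 191

Let u = y + q = 94.57. δu = √(δy² + δq²) = √(92.9 + 0.339) = 9.66, so δu/u = 0.102.
Q is then a monomial in u, b:
δQ/Q = √((δu/u)² + (3·δb/b)²) = √(0.0104 + 0.0234) = 0.184
Q = 1039, so δQ = 0.184 × 1039 = 191.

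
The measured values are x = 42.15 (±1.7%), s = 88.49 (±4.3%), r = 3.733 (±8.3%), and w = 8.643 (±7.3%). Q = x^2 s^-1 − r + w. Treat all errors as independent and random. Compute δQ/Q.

0.0523

Let p = x^2·s^-1 = 20.08. δp/p = √((2·δx/x)² + (-1·δs/s)²) = √(0.00116 + 0.00185) = 0.0548, so δp = 1.10.
Q = p − r + w: δQ = √(δp² + δr² + δw²) = √(1.21 + 0.0960 + 0.398) = 1.31
Q = 24.99, so δQ/Q = 1.31/24.99 = 0.0523.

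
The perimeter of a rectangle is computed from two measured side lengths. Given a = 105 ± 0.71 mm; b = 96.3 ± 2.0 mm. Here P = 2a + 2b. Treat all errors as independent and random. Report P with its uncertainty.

403 ± 4.24 mm

For a sum/difference, combine absolute errors in quadrature:
  (2·δa)² = 2.02;  (2·δb)² = 16.0
δP = √(18.0) = 4.24 mm
P = 403 mm.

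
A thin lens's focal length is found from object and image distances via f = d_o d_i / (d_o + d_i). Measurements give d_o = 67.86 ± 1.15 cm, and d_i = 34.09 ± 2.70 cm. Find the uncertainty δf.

1.20 cm

∂f/∂d_o = (d_i/(d_o+d_i))² = 0.112;  ∂f/∂d_i = (d_o/(d_o+d_i))² = 0.443
δf = √((∂f/∂d_o · δd_o)² + (∂f/∂d_i · δd_i)²) = √(0.0165 + 1.43) = 1.20 cm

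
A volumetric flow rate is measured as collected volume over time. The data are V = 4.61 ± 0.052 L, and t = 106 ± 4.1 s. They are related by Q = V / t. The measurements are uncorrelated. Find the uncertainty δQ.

0.00175 L/s

Relative error in a monomial: (δQ/Q)² = Σ (nᵢ · δxᵢ/xᵢ)².
  (1·δV/V)² = (1×0.0113)² = 0.000127;  (-1·δt/t)² = (-1×0.0387)² = 0.00150
δQ/Q = √(0.00162) = 0.0403
Q = 0.0435 L/s, so δQ = 0.0403 × 0.0435 = 0.00175 L/s.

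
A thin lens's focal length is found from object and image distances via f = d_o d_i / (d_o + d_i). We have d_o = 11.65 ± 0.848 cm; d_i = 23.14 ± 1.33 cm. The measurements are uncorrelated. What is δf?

∂f/∂d_o = (d_i/(d_o+d_i))² = 0.442;  ∂f/∂d_i = (d_o/(d_o+d_i))² = 0.112
δf = √((∂f/∂d_o · δd_o)² + (∂f/∂d_i · δd_i)²) = √(0.141 + 0.0222) = 0.404 cm

0.404 cm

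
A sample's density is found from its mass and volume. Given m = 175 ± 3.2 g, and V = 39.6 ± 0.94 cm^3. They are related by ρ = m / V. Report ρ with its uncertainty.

Since ρ is a product/quotient, work with relative uncertainties:
  (1·δm/m)² = (1×0.0183)² = 0.000334;  (-1·δV/V)² = (-1×0.0237)² = 0.000563
δρ/ρ = √(0.000898) = 0.0300
ρ = 4.42 g/cm^3, so δρ = 0.0300 × 4.42 = 0.132 g/cm^3.

4.42 ± 0.132 g/cm^3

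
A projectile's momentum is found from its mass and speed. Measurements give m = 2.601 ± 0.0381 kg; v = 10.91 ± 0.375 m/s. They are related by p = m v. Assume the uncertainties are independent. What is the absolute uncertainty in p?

1.06 kg·m/s

Each factor contributes (exponent × relative error)² to (δp/p)²:
  (1·δm/m)² = (1×0.0146)² = 0.000215;  (1·δv/v)² = (1×0.0344)² = 0.00118
δp/p = √(0.00140) = 0.0374
p = 28.38 kg·m/s, so δp = 0.0374 × 28.38 = 1.06 kg·m/s.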